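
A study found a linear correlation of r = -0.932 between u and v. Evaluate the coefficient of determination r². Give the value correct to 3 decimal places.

0.869

r² = (-0.932)² = 0.869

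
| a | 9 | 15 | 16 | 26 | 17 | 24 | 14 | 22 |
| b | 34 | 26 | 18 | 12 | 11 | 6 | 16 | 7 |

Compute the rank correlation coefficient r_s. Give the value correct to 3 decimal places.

Rank a: 1, 3, 4, 8, 5, 7, 2, 6
Rank b: 8, 7, 6, 4, 3, 1, 5, 2
d = rank(a) − rank(b): -7, -4, -2, 4, 2, 6, -3, 4; Σd² = 150
ρ = 1 − 6Σd² / [n(n²−1)] = 1 − 6×150 / (8×63) = 1 − 900/504 ≈ -0.786

-0.786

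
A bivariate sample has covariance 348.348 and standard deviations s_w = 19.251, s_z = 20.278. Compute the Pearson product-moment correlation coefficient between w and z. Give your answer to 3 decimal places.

0.892

r = Cov(w,z) / (s_w · s_z) = 348.348 / (19.251 × 20.278)
  = 348.348 / 390.3718 ≈ 0.892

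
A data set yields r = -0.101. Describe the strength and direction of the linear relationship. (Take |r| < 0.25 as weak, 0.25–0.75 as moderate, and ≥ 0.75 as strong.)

weak negative

r = -0.101 < 0 so the relationship is negative.
|r| = 0.101, which falls in the weak range.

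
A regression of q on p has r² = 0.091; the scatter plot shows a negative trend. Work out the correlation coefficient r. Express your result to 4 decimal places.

-0.3017

|r| = √0.091 = 0.3017
The association is negative, so r = −0.3017.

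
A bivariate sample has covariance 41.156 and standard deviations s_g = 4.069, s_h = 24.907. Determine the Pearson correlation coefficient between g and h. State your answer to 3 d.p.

0.406

r = Cov(g,h) / (s_g · s_h) = 41.156 / (4.069 × 24.907)
  = 41.156 / 101.3466 ≈ 0.406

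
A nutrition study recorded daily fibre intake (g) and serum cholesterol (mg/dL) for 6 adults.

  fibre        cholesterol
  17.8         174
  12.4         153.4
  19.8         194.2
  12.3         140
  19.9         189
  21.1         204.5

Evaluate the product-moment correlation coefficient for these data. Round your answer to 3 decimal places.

0.975

n = 6, Σx = 103.3, Σy = 1055.1, Σx² = 1855.15, Σy² = 188662.45, Σxy = 18642.57
nΣxy − ΣxΣy = 111855.42 − 108991.83 = 2863.59
nΣx² − (Σx)² = 11130.9 − 10670.89 = 460.01; nΣy² − (Σy)² = 1131974.7 − 1113236.01 = 18738.69
r = 2863.59 / √(460.01 × 18738.69) = 2863.59 / 2935.9811 ≈ 0.975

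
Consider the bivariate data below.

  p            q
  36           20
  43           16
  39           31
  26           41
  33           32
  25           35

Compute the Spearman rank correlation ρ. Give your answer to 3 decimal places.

Rank p: 4, 6, 5, 2, 3, 1
Rank q: 2, 1, 3, 6, 4, 5
d = rank(p) − rank(q): 2, 5, 2, -4, -1, -4; Σd² = 66
ρ = 1 − 6Σd² / [n(n²−1)] = 1 − 6×66 / (6×35) = 1 − 396/210 ≈ -0.886

-0.886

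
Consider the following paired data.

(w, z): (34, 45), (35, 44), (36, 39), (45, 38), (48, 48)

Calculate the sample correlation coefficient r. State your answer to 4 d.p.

0.1258

n = 5, Σw = 198, Σz = 214, Σw² = 8006, Σz² = 9230, Σwz = 8488
nΣwz − ΣwΣz = 42440 − 42372 = 68
nΣw² − (Σw)² = 40030 − 39204 = 826; nΣz² − (Σz)² = 46150 − 45796 = 354
r = 68 / √(826 × 354) = 68 / 540.7439 ≈ 0.1258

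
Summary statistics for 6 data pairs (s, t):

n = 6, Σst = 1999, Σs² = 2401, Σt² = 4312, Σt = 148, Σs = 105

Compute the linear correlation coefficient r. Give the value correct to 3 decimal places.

r = (nΣst − ΣsΣt) / √[(nΣs² − (Σs)²)(nΣt² − (Σt)²)]
Numerator: 6×1999 − 105×148 = -3546
Denominator: √[(14406 − 11025)(25872 − 21904)] = √[3381 × 3968] = 3662.7596
r = -3546 / 3662.7596 ≈ -0.968

-0.968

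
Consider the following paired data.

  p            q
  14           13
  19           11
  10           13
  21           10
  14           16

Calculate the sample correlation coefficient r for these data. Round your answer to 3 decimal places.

-0.687

n = 5, Σp = 78, Σq = 63, Σp² = 1294, Σq² = 815, Σpq = 955
nΣpq − ΣpΣq = 4775 − 4914 = -139
nΣp² − (Σp)² = 6470 − 6084 = 386; nΣq² − (Σq)² = 4075 − 3969 = 106
r = -139 / √(386 × 106) = -139 / 202.2770 ≈ -0.687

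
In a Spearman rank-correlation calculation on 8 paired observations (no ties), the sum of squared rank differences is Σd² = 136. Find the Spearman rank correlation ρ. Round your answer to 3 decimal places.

ρ = 1 − 6Σd² / [n(n²−1)] = 1 − 6×136 / (8×63)
  = 1 − 816/504 = 1 − 1.6190 ≈ -0.619

-0.619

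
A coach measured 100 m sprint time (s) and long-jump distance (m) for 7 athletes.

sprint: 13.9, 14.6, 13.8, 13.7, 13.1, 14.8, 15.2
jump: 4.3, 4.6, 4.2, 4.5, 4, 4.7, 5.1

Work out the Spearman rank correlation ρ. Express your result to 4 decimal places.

0.8929

Rank sprint: 4, 5, 3, 2, 1, 6, 7
Rank jump: 3, 5, 2, 4, 1, 6, 7
d = rank(sprint) − rank(jump): 1, 0, 1, -2, 0, 0, 0; Σd² = 6
ρ = 1 − 6Σd² / [n(n²−1)] = 1 − 6×6 / (7×48) = 1 − 36/336 ≈ 0.8929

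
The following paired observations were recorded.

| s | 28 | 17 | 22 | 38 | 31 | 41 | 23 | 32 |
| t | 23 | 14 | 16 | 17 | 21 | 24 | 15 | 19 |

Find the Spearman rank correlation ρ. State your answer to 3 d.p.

0.738

Rank s: 4, 1, 2, 7, 5, 8, 3, 6
Rank t: 7, 1, 3, 4, 6, 8, 2, 5
d = rank(s) − rank(t): -3, 0, -1, 3, -1, 0, 1, 1; Σd² = 22
ρ = 1 − 6Σd² / [n(n²−1)] = 1 − 6×22 / (8×63) = 1 − 132/504 ≈ 0.738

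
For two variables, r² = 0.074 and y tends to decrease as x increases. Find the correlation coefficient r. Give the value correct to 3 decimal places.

|r| = √0.074 = 0.272
The association is negative, so r = −0.272.

-0.272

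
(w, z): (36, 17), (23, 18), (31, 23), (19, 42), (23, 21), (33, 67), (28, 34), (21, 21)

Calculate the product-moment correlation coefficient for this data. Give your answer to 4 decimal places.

0.1677

n = 8, Σw = 214, Σz = 243, Σw² = 5990, Σz² = 9433, Σwz = 6624
nΣwz − ΣwΣz = 52992 − 52002 = 990
nΣw² − (Σw)² = 47920 − 45796 = 2124; nΣz² − (Σz)² = 75464 − 59049 = 16415
r = 990 / √(2124 × 16415) = 990 / 5904.6981 ≈ 0.1677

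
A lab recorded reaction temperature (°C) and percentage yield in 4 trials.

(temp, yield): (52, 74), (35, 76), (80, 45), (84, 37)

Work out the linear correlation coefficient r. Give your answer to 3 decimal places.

-0.962

n = 4, Σx = 251, Σy = 232, Σx² = 17385, Σy² = 14646, Σxy = 13216
nΣxy − ΣxΣy = 52864 − 58232 = -5368
nΣx² − (Σx)² = 69540 − 63001 = 6539; nΣy² − (Σy)² = 58584 − 53824 = 4760
r = -5368 / √(6539 × 4760) = -5368 / 5579.0358 ≈ -0.962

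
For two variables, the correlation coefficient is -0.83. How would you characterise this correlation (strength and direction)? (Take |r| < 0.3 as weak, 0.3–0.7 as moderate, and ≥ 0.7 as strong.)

r = -0.83 < 0 so the relationship is negative.
|r| = 0.83, which falls in the strong range.

strong negative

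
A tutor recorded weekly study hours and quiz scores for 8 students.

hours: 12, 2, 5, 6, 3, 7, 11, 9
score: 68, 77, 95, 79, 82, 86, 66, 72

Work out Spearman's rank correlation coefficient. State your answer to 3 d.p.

Rank hours: 8, 1, 3, 4, 2, 5, 7, 6
Rank score: 2, 4, 8, 5, 6, 7, 1, 3
d = rank(hours) − rank(score): 6, -3, -5, -1, -4, -2, 6, 3; Σd² = 136
ρ = 1 − 6Σd² / [n(n²−1)] = 1 − 6×136 / (8×63) = 1 − 816/504 ≈ -0.619

-0.619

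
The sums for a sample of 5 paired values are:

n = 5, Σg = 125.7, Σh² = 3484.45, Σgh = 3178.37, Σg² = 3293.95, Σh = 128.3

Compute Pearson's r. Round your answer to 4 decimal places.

r = (nΣgh − ΣgΣh) / √[(nΣg² − (Σg)²)(nΣh² − (Σh)²)]
Numerator: 5×3178.37 − 125.7×128.3 = -235.46
Denominator: √[(16469.75 − 15800.49)(17422.25 − 16460.89)] = √[669.26 × 961.36] = 802.1221
r = -235.46 / 802.1221 ≈ -0.2935

-0.2935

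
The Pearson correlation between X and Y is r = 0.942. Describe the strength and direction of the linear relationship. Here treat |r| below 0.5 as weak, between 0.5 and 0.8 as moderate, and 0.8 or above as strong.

strong positive

r = 0.942 > 0 so the relationship is positive.
|r| = 0.942, which falls in the strong range.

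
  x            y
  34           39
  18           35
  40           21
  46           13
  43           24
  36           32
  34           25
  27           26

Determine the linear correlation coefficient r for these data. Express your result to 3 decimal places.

-0.656

n = 8, Σx = 278, Σy = 215, Σx² = 10226, Σy² = 6257, Σxy = 7130
nΣxy − ΣxΣy = 57040 − 59770 = -2730
nΣx² − (Σx)² = 81808 − 77284 = 4524; nΣy² − (Σy)² = 50056 − 46225 = 3831
r = -2730 / √(4524 × 3831) = -2730 / 4163.1051 ≈ -0.656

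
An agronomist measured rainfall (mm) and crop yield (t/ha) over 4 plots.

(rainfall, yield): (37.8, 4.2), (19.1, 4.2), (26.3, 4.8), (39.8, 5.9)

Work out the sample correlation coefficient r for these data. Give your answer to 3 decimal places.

0.540

n = 4, Σx = 123, Σy = 19.1, Σx² = 4069.38, Σy² = 93.13, Σxy = 600.04
nΣxy − ΣxΣy = 2400.16 − 2349.3 = 50.86
nΣx² − (Σx)² = 16277.52 − 15129 = 1148.52; nΣy² − (Σy)² = 372.52 − 364.81 = 7.71
r = 50.86 / √(1148.52 × 7.71) = 50.86 / 94.1015 ≈ 0.540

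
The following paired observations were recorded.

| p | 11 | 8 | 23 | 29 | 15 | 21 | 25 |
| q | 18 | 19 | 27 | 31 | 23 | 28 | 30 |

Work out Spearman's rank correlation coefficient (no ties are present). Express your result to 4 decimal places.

0.9286

Rank p: 2, 1, 5, 7, 3, 4, 6
Rank q: 1, 2, 4, 7, 3, 5, 6
d = rank(p) − rank(q): 1, -1, 1, 0, 0, -1, 0; Σd² = 4
ρ = 1 − 6Σd² / [n(n²−1)] = 1 − 6×4 / (7×48) = 1 − 24/336 ≈ 0.9286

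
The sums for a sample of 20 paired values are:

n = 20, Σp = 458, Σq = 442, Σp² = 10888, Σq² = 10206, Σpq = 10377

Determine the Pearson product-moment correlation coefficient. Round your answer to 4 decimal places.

r = (nΣpq − ΣpΣq) / √[(nΣp² − (Σp)²)(nΣq² − (Σq)²)]
Numerator: 20×10377 − 458×442 = 5104
Denominator: √[(217760 − 209764)(204120 − 195364)] = √[7996 × 8756] = 8367.3757
r = 5104 / 8367.3757 ≈ 0.6100

0.6100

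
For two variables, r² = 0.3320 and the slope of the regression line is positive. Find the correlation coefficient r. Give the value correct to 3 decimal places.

0.576

|r| = √0.3320 = 0.576
The association is positive, so r = 0.576.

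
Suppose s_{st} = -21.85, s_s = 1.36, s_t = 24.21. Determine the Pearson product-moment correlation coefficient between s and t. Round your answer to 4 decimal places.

-0.6636

r = Cov(s,t) / (s_s · s_t) = -21.85 / (1.36 × 24.21)
  = -21.85 / 32.9256 ≈ -0.6636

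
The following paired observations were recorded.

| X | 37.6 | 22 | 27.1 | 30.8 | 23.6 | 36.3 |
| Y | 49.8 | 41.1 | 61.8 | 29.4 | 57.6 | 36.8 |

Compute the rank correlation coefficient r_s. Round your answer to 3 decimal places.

Rank X: 6, 1, 3, 4, 2, 5
Rank Y: 4, 3, 6, 1, 5, 2
d = rank(X) − rank(Y): 2, -2, -3, 3, -3, 3; Σd² = 44
ρ = 1 − 6Σd² / [n(n²−1)] = 1 − 6×44 / (6×35) = 1 − 264/210 ≈ -0.257

-0.257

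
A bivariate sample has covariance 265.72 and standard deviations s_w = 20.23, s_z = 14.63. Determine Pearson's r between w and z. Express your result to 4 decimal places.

0.8978

r = Cov(w,z) / (s_w · s_z) = 265.72 / (20.23 × 14.63)
  = 265.72 / 295.9649 ≈ 0.8978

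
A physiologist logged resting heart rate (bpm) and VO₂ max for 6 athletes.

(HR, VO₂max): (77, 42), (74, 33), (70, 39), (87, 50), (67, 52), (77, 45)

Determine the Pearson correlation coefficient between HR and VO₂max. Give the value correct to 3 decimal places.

n = 6, Σx = 452, Σy = 261, Σx² = 34292, Σy² = 11603, Σxy = 19705
nΣxy − ΣxΣy = 118230 − 117972 = 258
nΣx² − (Σx)² = 205752 − 204304 = 1448; nΣy² − (Σy)² = 69618 − 68121 = 1497
r = 258 / √(1448 × 1497) = 258 / 1472.2962 ≈ 0.175

0.175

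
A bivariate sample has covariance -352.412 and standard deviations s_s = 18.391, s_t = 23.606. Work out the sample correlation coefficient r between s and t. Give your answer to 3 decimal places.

-0.812

r = Cov(s,t) / (s_s · s_t) = -352.412 / (18.391 × 23.606)
  = -352.412 / 434.1379 ≈ -0.812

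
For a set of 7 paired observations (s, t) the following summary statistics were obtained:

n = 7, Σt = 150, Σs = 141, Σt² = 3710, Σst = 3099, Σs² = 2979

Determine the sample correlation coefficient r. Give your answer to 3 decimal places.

0.296

r = (nΣst − ΣsΣt) / √[(nΣs² − (Σs)²)(nΣt² − (Σt)²)]
Numerator: 7×3099 − 141×150 = 543
Denominator: √[(20853 − 19881)(25970 − 22500)] = √[972 × 3470] = 1836.5293
r = 543 / 1836.5293 ≈ 0.296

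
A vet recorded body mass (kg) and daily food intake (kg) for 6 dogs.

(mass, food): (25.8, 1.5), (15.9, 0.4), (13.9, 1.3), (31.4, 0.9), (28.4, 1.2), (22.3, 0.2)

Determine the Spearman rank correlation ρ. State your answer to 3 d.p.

Rank mass: 4, 2, 1, 6, 5, 3
Rank food: 6, 2, 5, 3, 4, 1
d = rank(mass) − rank(food): -2, 0, -4, 3, 1, 2; Σd² = 34
ρ = 1 − 6Σd² / [n(n²−1)] = 1 − 6×34 / (6×35) = 1 − 204/210 ≈ 0.029

0.029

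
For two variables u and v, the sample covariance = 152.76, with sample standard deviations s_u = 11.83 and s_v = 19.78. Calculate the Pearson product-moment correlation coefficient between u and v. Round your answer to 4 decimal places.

0.6528

r = Cov(u,v) / (s_u · s_v) = 152.76 / (11.83 × 19.78)
  = 152.76 / 233.9974 ≈ 0.6528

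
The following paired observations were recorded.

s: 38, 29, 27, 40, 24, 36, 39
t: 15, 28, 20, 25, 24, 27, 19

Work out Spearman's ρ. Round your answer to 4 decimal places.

-0.1786

Rank s: 5, 3, 2, 7, 1, 4, 6
Rank t: 1, 7, 3, 5, 4, 6, 2
d = rank(s) − rank(t): 4, -4, -1, 2, -3, -2, 4; Σd² = 66
ρ = 1 − 6Σd² / [n(n²−1)] = 1 − 6×66 / (7×48) = 1 − 396/336 ≈ -0.1786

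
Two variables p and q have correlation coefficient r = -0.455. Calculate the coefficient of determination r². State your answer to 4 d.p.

r² = (-0.455)² = 0.2070

0.2070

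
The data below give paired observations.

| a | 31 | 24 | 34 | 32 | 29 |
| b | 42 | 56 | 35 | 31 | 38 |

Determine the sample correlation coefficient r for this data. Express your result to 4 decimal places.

n = 5, Σa = 150, Σb = 202, Σa² = 4558, Σb² = 8530, Σab = 5930
nΣab − ΣaΣb = 29650 − 30300 = -650
nΣa² − (Σa)² = 22790 − 22500 = 290; nΣb² − (Σb)² = 42650 − 40804 = 1846
r = -650 / √(290 × 1846) = -650 / 731.6693 ≈ -0.8884

-0.8884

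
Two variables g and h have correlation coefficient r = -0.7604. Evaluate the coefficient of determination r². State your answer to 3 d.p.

0.578

r² = (-0.7604)² = 0.578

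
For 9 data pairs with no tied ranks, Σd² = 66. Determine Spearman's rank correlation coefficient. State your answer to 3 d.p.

ρ = 1 − 6Σd² / [n(n²−1)] = 1 − 6×66 / (9×80)
  = 1 − 396/720 = 1 − 0.5500 ≈ 0.450

0.450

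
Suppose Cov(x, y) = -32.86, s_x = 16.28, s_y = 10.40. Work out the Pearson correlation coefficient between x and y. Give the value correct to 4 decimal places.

r = Cov(x,y) / (s_x · s_y) = -32.86 / (16.28 × 10.40)
  = -32.86 / 169.3120 ≈ -0.1941

-0.1941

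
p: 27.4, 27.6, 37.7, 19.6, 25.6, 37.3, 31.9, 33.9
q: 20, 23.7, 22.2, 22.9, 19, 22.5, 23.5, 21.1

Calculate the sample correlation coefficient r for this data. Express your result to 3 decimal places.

n = 8, Σp = 241, Σq = 174.9, Σp² = 7531.44, Σq² = 3843.65, Σpq = 5278.49
nΣpq − ΣpΣq = 42227.92 − 42150.9 = 77.02
nΣp² − (Σp)² = 60251.52 − 58081 = 2170.52; nΣq² − (Σq)² = 30749.2 − 30590.01 = 159.19
r = 77.02 / √(2170.52 × 159.19) = 77.02 / 587.8138 ≈ 0.131

0.131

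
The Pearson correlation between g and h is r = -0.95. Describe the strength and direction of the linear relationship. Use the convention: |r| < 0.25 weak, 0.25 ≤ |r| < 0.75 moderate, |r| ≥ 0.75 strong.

strong negative

r = -0.95 < 0 so the relationship is negative.
|r| = 0.95, which falls in the strong range.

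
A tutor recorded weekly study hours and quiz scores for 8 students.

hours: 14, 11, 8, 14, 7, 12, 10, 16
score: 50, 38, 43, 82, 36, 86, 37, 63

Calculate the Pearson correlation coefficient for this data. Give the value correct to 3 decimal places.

n = 8, Σx = 92, Σy = 435, Σx² = 1126, Σy² = 26547, Σxy = 5272
nΣxy − ΣxΣy = 42176 − 40020 = 2156
nΣx² − (Σx)² = 9008 − 8464 = 544; nΣy² − (Σy)² = 212376 − 189225 = 23151
r = 2156 / √(544 × 23151) = 2156 / 3548.8229 ≈ 0.608

0.608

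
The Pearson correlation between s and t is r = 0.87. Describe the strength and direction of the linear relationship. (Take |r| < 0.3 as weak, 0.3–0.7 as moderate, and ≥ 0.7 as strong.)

r = 0.87 > 0 so the relationship is positive.
|r| = 0.87, which falls in the strong range.

strong positive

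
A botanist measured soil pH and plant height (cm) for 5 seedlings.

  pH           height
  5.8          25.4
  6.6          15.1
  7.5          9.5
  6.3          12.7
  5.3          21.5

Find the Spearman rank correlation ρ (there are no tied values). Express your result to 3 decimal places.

-0.800

Rank pH: 2, 4, 5, 3, 1
Rank height: 5, 3, 1, 2, 4
d = rank(pH) − rank(height): -3, 1, 4, 1, -3; Σd² = 36
ρ = 1 − 6Σd² / [n(n²−1)] = 1 − 6×36 / (5×24) = 1 − 216/120 ≈ -0.800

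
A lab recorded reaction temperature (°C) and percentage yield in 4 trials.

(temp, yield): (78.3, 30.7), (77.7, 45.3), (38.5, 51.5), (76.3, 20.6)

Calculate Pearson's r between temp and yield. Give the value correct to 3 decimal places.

n = 4, Σx = 270.8, Σy = 148.1, Σx² = 19472.12, Σy² = 6071.19, Σxy = 9478.15
nΣxy − ΣxΣy = 37912.6 − 40105.48 = -2192.88
nΣx² − (Σx)² = 77888.48 − 73332.64 = 4555.84; nΣy² − (Σy)² = 24284.76 − 21933.61 = 2351.15
r = -2192.88 / √(4555.84 × 2351.15) = -2192.88 / 3272.8372 ≈ -0.670

-0.670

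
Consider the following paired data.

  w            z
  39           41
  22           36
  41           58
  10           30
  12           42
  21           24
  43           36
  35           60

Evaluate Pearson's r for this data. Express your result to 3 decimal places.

n = 8, Σw = 223, Σz = 327, Σw² = 7445, Σz² = 14477, Σwz = 9725
nΣwz − ΣwΣz = 77800 − 72921 = 4879
nΣw² − (Σw)² = 59560 − 49729 = 9831; nΣz² − (Σz)² = 115816 − 106929 = 8887
r = 4879 / √(9831 × 8887) = 4879 / 9347.0903 ≈ 0.522

0.522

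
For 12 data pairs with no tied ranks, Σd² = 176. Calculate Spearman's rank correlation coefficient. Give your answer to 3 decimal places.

0.385

ρ = 1 − 6Σd² / [n(n²−1)] = 1 − 6×176 / (12×143)
  = 1 − 1056/1716 = 1 − 0.6154 ≈ 0.385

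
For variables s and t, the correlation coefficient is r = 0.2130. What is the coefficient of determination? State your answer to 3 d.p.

r² = (0.2130)² = 0.045

0.045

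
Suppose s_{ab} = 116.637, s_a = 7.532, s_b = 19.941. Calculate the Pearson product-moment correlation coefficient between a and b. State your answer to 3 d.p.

r = Cov(a,b) / (s_a · s_b) = 116.637 / (7.532 × 19.941)
  = 116.637 / 150.1956 ≈ 0.777

0.777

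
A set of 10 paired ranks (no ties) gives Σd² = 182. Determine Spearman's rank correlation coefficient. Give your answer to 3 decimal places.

ρ = 1 − 6Σd² / [n(n²−1)] = 1 − 6×182 / (10×99)
  = 1 − 1092/990 = 1 − 1.1030 ≈ -0.103

-0.103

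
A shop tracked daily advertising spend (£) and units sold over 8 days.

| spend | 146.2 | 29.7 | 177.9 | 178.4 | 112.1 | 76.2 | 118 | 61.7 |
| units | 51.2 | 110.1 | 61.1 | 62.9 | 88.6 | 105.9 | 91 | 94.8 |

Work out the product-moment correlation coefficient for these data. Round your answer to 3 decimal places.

n = 8, Σx = 900.2, Σy = 665.6, Σx² = 121835.24, Σy² = 58765.88, Σxy = 67435.26
nΣxy − ΣxΣy = 539482.08 − 599173.12 = -59691.04
nΣx² − (Σx)² = 974681.92 − 810360.04 = 164321.88; nΣy² − (Σy)² = 470127.04 − 443023.36 = 27103.68
r = -59691.04 / √(164321.88 × 27103.68) = -59691.04 / 66736.2544 ≈ -0.894

-0.894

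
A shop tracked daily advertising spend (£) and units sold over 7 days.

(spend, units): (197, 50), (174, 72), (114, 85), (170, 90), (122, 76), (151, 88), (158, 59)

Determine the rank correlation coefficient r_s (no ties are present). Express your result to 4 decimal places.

-0.4643

Rank spend: 7, 6, 1, 5, 2, 3, 4
Rank units: 1, 3, 5, 7, 4, 6, 2
d = rank(spend) − rank(units): 6, 3, -4, -2, -2, -3, 2; Σd² = 82
ρ = 1 − 6Σd² / [n(n²−1)] = 1 − 6×82 / (7×48) = 1 − 492/336 ≈ -0.4643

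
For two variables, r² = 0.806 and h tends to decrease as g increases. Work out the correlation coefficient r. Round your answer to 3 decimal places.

|r| = √0.806 = 0.898
The association is negative, so r = −0.898.

-0.898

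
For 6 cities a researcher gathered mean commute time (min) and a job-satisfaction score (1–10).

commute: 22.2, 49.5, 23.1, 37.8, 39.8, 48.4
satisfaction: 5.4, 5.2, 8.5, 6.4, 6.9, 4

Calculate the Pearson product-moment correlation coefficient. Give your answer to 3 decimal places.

-0.601

n = 6, Σx = 220.8, Σy = 36.4, Σx² = 8832.14, Σy² = 233.02, Σxy = 1283.77
nΣxy − ΣxΣy = 7702.62 − 8037.12 = -334.5
nΣx² − (Σx)² = 52992.84 − 48752.64 = 4240.2; nΣy² − (Σy)² = 1398.12 − 1324.96 = 73.16
r = -334.5 / √(4240.2 × 73.16) = -334.5 / 556.9677 ≈ -0.601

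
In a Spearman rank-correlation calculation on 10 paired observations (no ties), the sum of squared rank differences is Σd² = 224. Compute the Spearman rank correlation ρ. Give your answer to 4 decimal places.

-0.3576

ρ = 1 − 6Σd² / [n(n²−1)] = 1 − 6×224 / (10×99)
  = 1 − 1344/990 = 1 − 1.35758 ≈ -0.3576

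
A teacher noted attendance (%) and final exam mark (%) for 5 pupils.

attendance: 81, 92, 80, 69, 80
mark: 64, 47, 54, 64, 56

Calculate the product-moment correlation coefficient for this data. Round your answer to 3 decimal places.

n = 5, Σx = 402, Σy = 285, Σx² = 32586, Σy² = 16453, Σxy = 22724
nΣxy − ΣxΣy = 113620 − 114570 = -950
nΣx² − (Σx)² = 162930 − 161604 = 1326; nΣy² − (Σy)² = 82265 − 81225 = 1040
r = -950 / √(1326 × 1040) = -950 / 1174.3253 ≈ -0.809

-0.809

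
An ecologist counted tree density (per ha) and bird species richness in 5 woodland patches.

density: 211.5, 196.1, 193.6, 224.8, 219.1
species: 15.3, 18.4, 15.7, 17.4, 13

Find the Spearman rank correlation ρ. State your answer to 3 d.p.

Rank density: 3, 2, 1, 5, 4
Rank species: 2, 5, 3, 4, 1
d = rank(density) − rank(species): 1, -3, -2, 1, 3; Σd² = 24
ρ = 1 − 6Σd² / [n(n²−1)] = 1 − 6×24 / (5×24) = 1 − 144/120 ≈ -0.200

-0.200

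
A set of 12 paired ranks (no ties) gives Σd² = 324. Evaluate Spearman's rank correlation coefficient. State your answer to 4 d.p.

-0.1329

ρ = 1 − 6Σd² / [n(n²−1)] = 1 − 6×324 / (12×143)
  = 1 − 1944/1716 = 1 − 1.13287 ≈ -0.1329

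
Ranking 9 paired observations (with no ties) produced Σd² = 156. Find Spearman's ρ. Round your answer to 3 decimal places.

-0.300

ρ = 1 − 6Σd² / [n(n²−1)] = 1 − 6×156 / (9×80)
  = 1 − 936/720 = 1 − 1.3000 ≈ -0.300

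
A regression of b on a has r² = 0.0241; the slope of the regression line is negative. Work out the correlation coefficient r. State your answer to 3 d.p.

|r| = √0.0241 = 0.155
The association is negative, so r = −0.155.

-0.155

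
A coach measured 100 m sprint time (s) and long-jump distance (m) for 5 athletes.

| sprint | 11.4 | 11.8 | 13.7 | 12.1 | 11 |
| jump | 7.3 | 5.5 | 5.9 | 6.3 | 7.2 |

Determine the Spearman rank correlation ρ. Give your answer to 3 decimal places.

-0.600

Rank sprint: 2, 3, 5, 4, 1
Rank jump: 5, 1, 2, 3, 4
d = rank(sprint) − rank(jump): -3, 2, 3, 1, -3; Σd² = 32
ρ = 1 − 6Σd² / [n(n²−1)] = 1 − 6×32 / (5×24) = 1 − 192/120 ≈ -0.600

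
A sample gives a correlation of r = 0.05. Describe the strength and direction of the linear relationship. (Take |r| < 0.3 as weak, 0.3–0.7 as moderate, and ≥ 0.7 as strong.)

weak positive

r = 0.05 > 0 so the relationship is positive.
|r| = 0.05, which falls in the weak range.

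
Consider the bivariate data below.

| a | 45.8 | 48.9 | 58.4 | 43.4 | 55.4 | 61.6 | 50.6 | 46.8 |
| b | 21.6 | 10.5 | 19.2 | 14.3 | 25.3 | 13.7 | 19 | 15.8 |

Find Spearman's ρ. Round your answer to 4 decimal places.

0.0476

Rank a: 2, 4, 7, 1, 6, 8, 5, 3
Rank b: 7, 1, 6, 3, 8, 2, 5, 4
d = rank(a) − rank(b): -5, 3, 1, -2, -2, 6, 0, -1; Σd² = 80
ρ = 1 − 6Σd² / [n(n²−1)] = 1 − 6×80 / (8×63) = 1 − 480/504 ≈ 0.0476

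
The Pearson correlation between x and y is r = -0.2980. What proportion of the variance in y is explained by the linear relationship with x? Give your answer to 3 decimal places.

0.089

r² = (-0.2980)² = 0.089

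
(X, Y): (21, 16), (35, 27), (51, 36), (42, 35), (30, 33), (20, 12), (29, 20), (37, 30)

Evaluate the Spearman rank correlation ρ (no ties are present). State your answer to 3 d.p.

0.929

Rank X: 2, 5, 8, 7, 4, 1, 3, 6
Rank Y: 2, 4, 8, 7, 6, 1, 3, 5
d = rank(X) − rank(Y): 0, 1, 0, 0, -2, 0, 0, 1; Σd² = 6
ρ = 1 − 6Σd² / [n(n²−1)] = 1 − 6×6 / (8×63) = 1 − 36/504 ≈ 0.929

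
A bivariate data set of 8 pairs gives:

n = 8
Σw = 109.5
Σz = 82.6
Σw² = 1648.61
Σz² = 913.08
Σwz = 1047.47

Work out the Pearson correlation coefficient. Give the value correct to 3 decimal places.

-0.875

r = (nΣwz − ΣwΣz) / √[(nΣw² − (Σw)²)(nΣz² − (Σz)²)]
Numerator: 8×1047.47 − 109.5×82.6 = -664.94
Denominator: √[(13188.88 − 11990.25)(7304.64 − 6822.76)] = √[1198.63 × 481.88] = 759.9973
r = -664.94 / 759.9973 ≈ -0.875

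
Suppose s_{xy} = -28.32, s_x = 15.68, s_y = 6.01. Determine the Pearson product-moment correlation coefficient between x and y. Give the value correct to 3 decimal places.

r = Cov(x,y) / (s_x · s_y) = -28.32 / (15.68 × 6.01)
  = -28.32 / 94.2368 ≈ -0.301

-0.301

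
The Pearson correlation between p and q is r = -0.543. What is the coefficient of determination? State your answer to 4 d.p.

0.2948

r² = (-0.543)² = 0.2948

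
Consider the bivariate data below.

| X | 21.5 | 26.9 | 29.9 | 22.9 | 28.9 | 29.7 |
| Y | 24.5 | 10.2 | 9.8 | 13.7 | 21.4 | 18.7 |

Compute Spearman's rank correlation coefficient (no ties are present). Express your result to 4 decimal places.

Rank X: 1, 3, 6, 2, 4, 5
Rank Y: 6, 2, 1, 3, 5, 4
d = rank(X) − rank(Y): -5, 1, 5, -1, -1, 1; Σd² = 54
ρ = 1 − 6Σd² / [n(n²−1)] = 1 − 6×54 / (6×35) = 1 − 324/210 ≈ -0.5429

-0.5429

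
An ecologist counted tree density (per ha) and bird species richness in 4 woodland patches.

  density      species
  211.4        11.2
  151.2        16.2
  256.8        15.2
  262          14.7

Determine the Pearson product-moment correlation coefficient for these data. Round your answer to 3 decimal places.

n = 4, Σx = 881.4, Σy = 57.3, Σx² = 202141.64, Σy² = 835.01, Σxy = 12571.88
nΣxy − ΣxΣy = 50287.52 − 50504.22 = -216.7
nΣx² − (Σx)² = 808566.56 − 776865.96 = 31700.6; nΣy² − (Σy)² = 3340.04 − 3283.29 = 56.75
r = -216.7 / √(31700.6 × 56.75) = -216.7 / 1341.2714 ≈ -0.162

-0.162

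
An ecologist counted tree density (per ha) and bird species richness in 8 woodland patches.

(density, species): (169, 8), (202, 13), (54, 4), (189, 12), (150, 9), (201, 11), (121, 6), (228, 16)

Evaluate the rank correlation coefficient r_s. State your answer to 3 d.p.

Rank density: 4, 7, 1, 5, 3, 6, 2, 8
Rank species: 3, 7, 1, 6, 4, 5, 2, 8
d = rank(density) − rank(species): 1, 0, 0, -1, -1, 1, 0, 0; Σd² = 4
ρ = 1 − 6Σd² / [n(n²−1)] = 1 − 6×4 / (8×63) = 1 − 24/504 ≈ 0.952

0.952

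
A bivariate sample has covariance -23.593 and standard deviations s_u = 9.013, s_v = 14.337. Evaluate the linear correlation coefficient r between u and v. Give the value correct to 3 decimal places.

r = Cov(u,v) / (s_u · s_v) = -23.593 / (9.013 × 14.337)
  = -23.593 / 129.2194 ≈ -0.183

-0.183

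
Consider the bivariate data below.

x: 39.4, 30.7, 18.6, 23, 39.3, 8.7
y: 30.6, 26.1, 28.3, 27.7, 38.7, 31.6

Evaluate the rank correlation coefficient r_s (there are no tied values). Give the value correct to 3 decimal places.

Rank x: 6, 4, 2, 3, 5, 1
Rank y: 4, 1, 3, 2, 6, 5
d = rank(x) − rank(y): 2, 3, -1, 1, -1, -4; Σd² = 32
ρ = 1 − 6Σd² / [n(n²−1)] = 1 − 6×32 / (6×35) = 1 − 192/210 ≈ 0.086

0.086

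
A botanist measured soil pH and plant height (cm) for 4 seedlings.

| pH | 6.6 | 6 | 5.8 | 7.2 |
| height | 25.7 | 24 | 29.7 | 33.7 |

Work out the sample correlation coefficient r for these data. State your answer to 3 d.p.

0.569

n = 4, Σx = 25.6, Σy = 113.1, Σx² = 165.04, Σy² = 3254.27, Σxy = 728.52
nΣxy − ΣxΣy = 2914.08 − 2895.36 = 18.72
nΣx² − (Σx)² = 660.16 − 655.36 = 4.8; nΣy² − (Σy)² = 13017.08 − 12791.61 = 225.47
r = 18.72 / √(4.8 × 225.47) = 18.72 / 32.8977 ≈ 0.569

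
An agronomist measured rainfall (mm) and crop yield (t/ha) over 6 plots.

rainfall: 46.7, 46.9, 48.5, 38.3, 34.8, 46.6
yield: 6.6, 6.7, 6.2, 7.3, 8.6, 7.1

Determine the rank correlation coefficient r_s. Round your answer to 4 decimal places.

Rank rainfall: 4, 5, 6, 2, 1, 3
Rank yield: 2, 3, 1, 5, 6, 4
d = rank(rainfall) − rank(yield): 2, 2, 5, -3, -5, -1; Σd² = 68
ρ = 1 − 6Σd² / [n(n²−1)] = 1 − 6×68 / (6×35) = 1 − 408/210 ≈ -0.9429

-0.9429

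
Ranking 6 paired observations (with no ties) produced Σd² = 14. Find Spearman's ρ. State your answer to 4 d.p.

0.6000

ρ = 1 − 6Σd² / [n(n²−1)] = 1 − 6×14 / (6×35)
  = 1 − 84/210 = 1 − 0.40000 ≈ 0.6000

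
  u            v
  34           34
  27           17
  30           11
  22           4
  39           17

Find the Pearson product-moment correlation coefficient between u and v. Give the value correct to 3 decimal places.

0.598

n = 5, Σu = 152, Σv = 83, Σu² = 4790, Σv² = 1871, Σuv = 2696
nΣuv − ΣuΣv = 13480 − 12616 = 864
nΣu² − (Σu)² = 23950 − 23104 = 846; nΣv² − (Σv)² = 9355 − 6889 = 2466
r = 864 / √(846 × 2466) = 864 / 1444.3808 ≈ 0.598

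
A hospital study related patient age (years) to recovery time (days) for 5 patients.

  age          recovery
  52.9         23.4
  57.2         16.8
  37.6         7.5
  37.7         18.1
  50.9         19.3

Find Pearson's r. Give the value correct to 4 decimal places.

0.5816

n = 5, Σx = 236.3, Σy = 85.1, Σx² = 11496.11, Σy² = 1586.15, Σxy = 4145.56
nΣxy − ΣxΣy = 20727.8 − 20109.13 = 618.67
nΣx² − (Σx)² = 57480.55 − 55837.69 = 1642.86; nΣy² − (Σy)² = 7930.75 − 7242.01 = 688.74
r = 618.67 / √(1642.86 × 688.74) = 618.67 / 1063.7215 ≈ 0.5816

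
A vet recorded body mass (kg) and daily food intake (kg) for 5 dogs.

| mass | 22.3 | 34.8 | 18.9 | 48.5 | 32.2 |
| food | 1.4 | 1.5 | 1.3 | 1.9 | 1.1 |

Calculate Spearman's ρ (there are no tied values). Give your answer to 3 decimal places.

Rank mass: 2, 4, 1, 5, 3
Rank food: 3, 4, 2, 5, 1
d = rank(mass) − rank(food): -1, 0, -1, 0, 2; Σd² = 6
ρ = 1 − 6Σd² / [n(n²−1)] = 1 − 6×6 / (5×24) = 1 − 36/120 ≈ 0.700

0.700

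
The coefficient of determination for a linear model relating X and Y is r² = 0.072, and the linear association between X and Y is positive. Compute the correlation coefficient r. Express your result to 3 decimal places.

0.268

|r| = √0.072 = 0.268
The association is positive, so r = 0.268.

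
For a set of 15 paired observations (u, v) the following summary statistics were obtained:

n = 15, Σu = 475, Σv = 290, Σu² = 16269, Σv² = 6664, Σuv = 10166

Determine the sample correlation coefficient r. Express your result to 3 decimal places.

0.863

r = (nΣuv − ΣuΣv) / √[(nΣu² − (Σu)²)(nΣv² − (Σv)²)]
Numerator: 15×10166 − 475×290 = 14740
Denominator: √[(244035 − 225625)(99960 − 84100)] = √[18410 × 15860] = 17087.4984
r = 14740 / 17087.4984 ≈ 0.863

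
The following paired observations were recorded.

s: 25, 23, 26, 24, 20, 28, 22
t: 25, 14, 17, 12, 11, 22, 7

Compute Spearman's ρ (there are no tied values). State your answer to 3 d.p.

0.821

Rank s: 5, 3, 6, 4, 1, 7, 2
Rank t: 7, 4, 5, 3, 2, 6, 1
d = rank(s) − rank(t): -2, -1, 1, 1, -1, 1, 1; Σd² = 10
ρ = 1 − 6Σd² / [n(n²−1)] = 1 − 6×10 / (7×48) = 1 − 60/336 ≈ 0.821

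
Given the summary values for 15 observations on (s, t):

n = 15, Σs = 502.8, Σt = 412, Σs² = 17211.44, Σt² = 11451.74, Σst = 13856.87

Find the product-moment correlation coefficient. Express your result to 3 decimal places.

0.212

r = (nΣst − ΣsΣt) / √[(nΣs² − (Σs)²)(nΣt² − (Σt)²)]
Numerator: 15×13856.87 − 502.8×412 = 699.45
Denominator: √[(258171.6 − 252807.84)(171776.1 − 169744)] = √[5363.76 × 2032.1] = 3301.4689
r = 699.45 / 3301.4689 ≈ 0.212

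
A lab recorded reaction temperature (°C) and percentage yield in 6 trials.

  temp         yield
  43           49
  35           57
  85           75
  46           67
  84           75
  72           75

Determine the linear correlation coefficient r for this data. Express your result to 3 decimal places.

0.854

n = 6, Σx = 365, Σy = 398, Σx² = 24655, Σy² = 27014, Σxy = 25259
nΣxy − ΣxΣy = 151554 − 145270 = 6284
nΣx² − (Σx)² = 147930 − 133225 = 14705; nΣy² − (Σy)² = 162084 − 158404 = 3680
r = 6284 / √(14705 × 3680) = 6284 / 7356.2490 ≈ 0.854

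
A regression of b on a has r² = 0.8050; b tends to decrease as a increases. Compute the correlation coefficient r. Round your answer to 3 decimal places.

|r| = √0.8050 = 0.897
The association is negative, so r = −0.897.

-0.897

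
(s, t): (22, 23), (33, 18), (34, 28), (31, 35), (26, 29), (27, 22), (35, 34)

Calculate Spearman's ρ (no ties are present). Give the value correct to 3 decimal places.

0.214

Rank s: 1, 5, 6, 4, 2, 3, 7
Rank t: 3, 1, 4, 7, 5, 2, 6
d = rank(s) − rank(t): -2, 4, 2, -3, -3, 1, 1; Σd² = 44
ρ = 1 − 6Σd² / [n(n²−1)] = 1 − 6×44 / (7×48) = 1 − 264/336 ≈ 0.214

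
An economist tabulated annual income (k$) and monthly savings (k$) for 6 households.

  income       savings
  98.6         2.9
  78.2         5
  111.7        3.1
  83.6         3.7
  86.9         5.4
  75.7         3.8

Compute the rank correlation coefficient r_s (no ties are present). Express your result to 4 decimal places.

-0.5429

Rank income: 5, 2, 6, 3, 4, 1
Rank savings: 1, 5, 2, 3, 6, 4
d = rank(income) − rank(savings): 4, -3, 4, 0, -2, -3; Σd² = 54
ρ = 1 − 6Σd² / [n(n²−1)] = 1 − 6×54 / (6×35) = 1 − 324/210 ≈ -0.5429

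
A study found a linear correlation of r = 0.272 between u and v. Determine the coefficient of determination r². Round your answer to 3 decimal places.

0.074

r² = (0.272)² = 0.074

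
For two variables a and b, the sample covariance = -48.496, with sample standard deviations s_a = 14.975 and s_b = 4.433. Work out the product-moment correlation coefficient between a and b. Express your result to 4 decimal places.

r = Cov(a,b) / (s_a · s_b) = -48.496 / (14.975 × 4.433)
  = -48.496 / 66.3842 ≈ -0.7305

-0.7305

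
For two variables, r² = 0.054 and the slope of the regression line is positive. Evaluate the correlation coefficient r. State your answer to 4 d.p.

0.2324

|r| = √0.054 = 0.2324
The association is positive, so r = 0.2324.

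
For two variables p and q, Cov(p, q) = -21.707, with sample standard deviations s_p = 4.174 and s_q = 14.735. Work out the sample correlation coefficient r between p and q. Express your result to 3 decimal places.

r = Cov(p,q) / (s_p · s_q) = -21.707 / (4.174 × 14.735)
  = -21.707 / 61.5039 ≈ -0.353

-0.353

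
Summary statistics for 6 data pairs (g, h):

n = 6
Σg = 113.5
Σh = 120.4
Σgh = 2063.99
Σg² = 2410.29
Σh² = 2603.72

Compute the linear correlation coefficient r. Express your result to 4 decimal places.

r = (nΣgh − ΣgΣh) / √[(nΣg² − (Σg)²)(nΣh² − (Σh)²)]
Numerator: 6×2063.99 − 113.5×120.4 = -1281.46
Denominator: √[(14461.74 − 12882.25)(15622.32 − 14496.16)] = √[1579.49 × 1126.16] = 1333.7010
r = -1281.46 / 1333.7010 ≈ -0.9608

-0.9608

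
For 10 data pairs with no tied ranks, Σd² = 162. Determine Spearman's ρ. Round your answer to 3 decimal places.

ρ = 1 − 6Σd² / [n(n²−1)] = 1 − 6×162 / (10×99)
  = 1 − 972/990 = 1 − 0.9818 ≈ 0.018

0.018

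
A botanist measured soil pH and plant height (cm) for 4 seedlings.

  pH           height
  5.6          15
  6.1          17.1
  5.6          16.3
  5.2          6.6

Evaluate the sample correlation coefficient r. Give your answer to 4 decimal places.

0.8466

n = 4, Σx = 22.5, Σy = 55, Σx² = 126.97, Σy² = 826.66, Σxy = 313.91
nΣxy − ΣxΣy = 1255.64 − 1237.5 = 18.14
nΣx² − (Σx)² = 507.88 − 506.25 = 1.63; nΣy² − (Σy)² = 3306.64 − 3025 = 281.64
r = 18.14 / √(1.63 × 281.64) = 18.14 / 21.4260 ≈ 0.8466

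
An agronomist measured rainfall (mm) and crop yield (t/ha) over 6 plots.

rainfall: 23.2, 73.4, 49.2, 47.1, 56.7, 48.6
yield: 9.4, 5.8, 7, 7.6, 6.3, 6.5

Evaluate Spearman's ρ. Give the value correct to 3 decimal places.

Rank rainfall: 1, 6, 4, 2, 5, 3
Rank yield: 6, 1, 4, 5, 2, 3
d = rank(rainfall) − rank(yield): -5, 5, 0, -3, 3, 0; Σd² = 68
ρ = 1 − 6Σd² / [n(n²−1)] = 1 − 6×68 / (6×35) = 1 − 408/210 ≈ -0.943

-0.943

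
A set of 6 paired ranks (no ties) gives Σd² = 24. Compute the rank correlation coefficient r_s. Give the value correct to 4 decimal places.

0.3143

ρ = 1 − 6Σd² / [n(n²−1)] = 1 − 6×24 / (6×35)
  = 1 − 144/210 = 1 − 0.68571 ≈ 0.3143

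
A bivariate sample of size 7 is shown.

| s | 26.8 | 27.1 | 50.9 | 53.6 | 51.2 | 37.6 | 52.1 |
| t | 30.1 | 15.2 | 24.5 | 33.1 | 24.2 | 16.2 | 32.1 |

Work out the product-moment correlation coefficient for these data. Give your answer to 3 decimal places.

n = 7, Σs = 299.3, Σt = 175.4, Σs² = 13666.03, Σt² = 4711.4, Σst = 7760.38
nΣst − ΣsΣt = 54322.66 − 52497.22 = 1825.44
nΣs² − (Σs)² = 95662.21 − 89580.49 = 6081.72; nΣt² − (Σt)² = 32979.8 − 30765.16 = 2214.64
r = 1825.44 / √(6081.72 × 2214.64) = 1825.44 / 3669.9892 ≈ 0.497

0.497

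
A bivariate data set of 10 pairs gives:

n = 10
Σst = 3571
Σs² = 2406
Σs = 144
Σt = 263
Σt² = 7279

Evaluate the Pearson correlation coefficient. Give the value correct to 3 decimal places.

-0.623

r = (nΣst − ΣsΣt) / √[(nΣs² − (Σs)²)(nΣt² − (Σt)²)]
Numerator: 10×3571 − 144×263 = -2162
Denominator: √[(24060 − 20736)(72790 − 69169)] = √[3324 × 3621] = 3469.3233
r = -2162 / 3469.3233 ≈ -0.623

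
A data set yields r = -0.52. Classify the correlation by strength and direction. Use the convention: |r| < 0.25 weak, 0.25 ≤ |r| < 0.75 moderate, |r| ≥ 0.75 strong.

r = -0.52 < 0 so the relationship is negative.
|r| = 0.52, which falls in the moderate range.

moderate negative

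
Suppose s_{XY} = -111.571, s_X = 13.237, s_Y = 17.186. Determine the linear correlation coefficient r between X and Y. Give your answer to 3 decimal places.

r = Cov(X,Y) / (s_X · s_Y) = -111.571 / (13.237 × 17.186)
  = -111.571 / 227.4911 ≈ -0.490

-0.490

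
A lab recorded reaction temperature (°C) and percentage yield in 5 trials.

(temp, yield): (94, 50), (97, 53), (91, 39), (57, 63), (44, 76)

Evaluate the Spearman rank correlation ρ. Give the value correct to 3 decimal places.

Rank temp: 4, 5, 3, 2, 1
Rank yield: 2, 3, 1, 4, 5
d = rank(temp) − rank(yield): 2, 2, 2, -2, -4; Σd² = 32
ρ = 1 − 6Σd² / [n(n²−1)] = 1 − 6×32 / (5×24) = 1 − 192/120 ≈ -0.600

-0.600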